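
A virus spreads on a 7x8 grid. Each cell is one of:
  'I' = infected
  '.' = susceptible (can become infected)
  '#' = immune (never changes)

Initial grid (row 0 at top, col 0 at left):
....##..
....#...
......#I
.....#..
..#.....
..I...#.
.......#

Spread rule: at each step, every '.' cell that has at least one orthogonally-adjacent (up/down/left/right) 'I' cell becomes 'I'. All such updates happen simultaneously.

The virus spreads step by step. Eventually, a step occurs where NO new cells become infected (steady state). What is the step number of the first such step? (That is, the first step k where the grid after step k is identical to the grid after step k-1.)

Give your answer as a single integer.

Step 0 (initial): 2 infected
Step 1: +5 new -> 7 infected
Step 2: +10 new -> 17 infected
Step 3: +11 new -> 28 infected
Step 4: +8 new -> 36 infected
Step 5: +6 new -> 42 infected
Step 6: +4 new -> 46 infected
Step 7: +2 new -> 48 infected
Step 8: +0 new -> 48 infected

Answer: 8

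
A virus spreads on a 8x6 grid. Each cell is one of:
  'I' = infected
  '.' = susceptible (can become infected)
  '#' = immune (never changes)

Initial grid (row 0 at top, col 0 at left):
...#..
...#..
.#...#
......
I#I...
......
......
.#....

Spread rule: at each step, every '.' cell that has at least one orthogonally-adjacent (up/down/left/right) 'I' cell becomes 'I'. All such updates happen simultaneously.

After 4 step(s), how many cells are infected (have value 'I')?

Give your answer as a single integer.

Step 0 (initial): 2 infected
Step 1: +5 new -> 7 infected
Step 2: +9 new -> 16 infected
Step 3: +10 new -> 26 infected
Step 4: +8 new -> 34 infected

Answer: 34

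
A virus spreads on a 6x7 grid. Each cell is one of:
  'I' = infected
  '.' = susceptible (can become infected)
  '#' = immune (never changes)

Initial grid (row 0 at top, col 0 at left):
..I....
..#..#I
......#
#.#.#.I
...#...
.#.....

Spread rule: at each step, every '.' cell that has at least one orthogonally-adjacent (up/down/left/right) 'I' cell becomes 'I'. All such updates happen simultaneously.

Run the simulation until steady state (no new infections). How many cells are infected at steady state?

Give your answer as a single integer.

Answer: 34

Derivation:
Step 0 (initial): 3 infected
Step 1: +5 new -> 8 infected
Step 2: +8 new -> 16 infected
Step 3: +7 new -> 23 infected
Step 4: +5 new -> 28 infected
Step 5: +2 new -> 30 infected
Step 6: +3 new -> 33 infected
Step 7: +1 new -> 34 infected
Step 8: +0 new -> 34 infected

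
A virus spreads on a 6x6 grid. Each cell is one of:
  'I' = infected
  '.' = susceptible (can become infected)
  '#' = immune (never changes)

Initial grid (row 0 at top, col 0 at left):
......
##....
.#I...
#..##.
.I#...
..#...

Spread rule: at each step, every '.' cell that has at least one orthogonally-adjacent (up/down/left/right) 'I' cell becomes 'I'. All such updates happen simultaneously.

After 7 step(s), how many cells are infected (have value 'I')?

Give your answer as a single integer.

Answer: 26

Derivation:
Step 0 (initial): 2 infected
Step 1: +6 new -> 8 infected
Step 2: +4 new -> 12 infected
Step 3: +4 new -> 16 infected
Step 4: +4 new -> 20 infected
Step 5: +2 new -> 22 infected
Step 6: +2 new -> 24 infected
Step 7: +2 new -> 26 infected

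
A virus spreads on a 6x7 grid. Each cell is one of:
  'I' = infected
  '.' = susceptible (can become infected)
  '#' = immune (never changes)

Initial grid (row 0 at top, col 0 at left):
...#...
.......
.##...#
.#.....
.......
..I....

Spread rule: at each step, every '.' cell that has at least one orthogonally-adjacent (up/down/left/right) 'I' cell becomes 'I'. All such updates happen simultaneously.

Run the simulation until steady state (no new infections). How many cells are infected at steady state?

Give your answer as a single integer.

Answer: 37

Derivation:
Step 0 (initial): 1 infected
Step 1: +3 new -> 4 infected
Step 2: +5 new -> 9 infected
Step 3: +4 new -> 13 infected
Step 4: +5 new -> 18 infected
Step 5: +5 new -> 23 infected
Step 6: +5 new -> 28 infected
Step 7: +5 new -> 33 infected
Step 8: +3 new -> 36 infected
Step 9: +1 new -> 37 infected
Step 10: +0 new -> 37 infected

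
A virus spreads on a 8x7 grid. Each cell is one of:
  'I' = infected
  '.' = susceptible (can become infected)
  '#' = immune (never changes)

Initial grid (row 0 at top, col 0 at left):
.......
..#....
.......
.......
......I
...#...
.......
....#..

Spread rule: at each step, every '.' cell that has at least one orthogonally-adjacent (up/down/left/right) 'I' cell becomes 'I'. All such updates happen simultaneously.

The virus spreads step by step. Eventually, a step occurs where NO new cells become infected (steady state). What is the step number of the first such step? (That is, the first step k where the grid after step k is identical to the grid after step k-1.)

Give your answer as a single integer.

Answer: 11

Derivation:
Step 0 (initial): 1 infected
Step 1: +3 new -> 4 infected
Step 2: +5 new -> 9 infected
Step 3: +7 new -> 16 infected
Step 4: +7 new -> 23 infected
Step 5: +7 new -> 30 infected
Step 6: +8 new -> 38 infected
Step 7: +6 new -> 44 infected
Step 8: +5 new -> 49 infected
Step 9: +3 new -> 52 infected
Step 10: +1 new -> 53 infected
Step 11: +0 new -> 53 infected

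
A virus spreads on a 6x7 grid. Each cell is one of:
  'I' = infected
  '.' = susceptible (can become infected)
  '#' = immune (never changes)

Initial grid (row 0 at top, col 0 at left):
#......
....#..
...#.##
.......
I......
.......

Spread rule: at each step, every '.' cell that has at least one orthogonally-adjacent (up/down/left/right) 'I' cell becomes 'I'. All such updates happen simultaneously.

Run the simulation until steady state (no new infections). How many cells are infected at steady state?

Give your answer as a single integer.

Answer: 37

Derivation:
Step 0 (initial): 1 infected
Step 1: +3 new -> 4 infected
Step 2: +4 new -> 8 infected
Step 3: +5 new -> 13 infected
Step 4: +5 new -> 18 infected
Step 5: +5 new -> 23 infected
Step 6: +6 new -> 29 infected
Step 7: +3 new -> 32 infected
Step 8: +1 new -> 33 infected
Step 9: +1 new -> 34 infected
Step 10: +2 new -> 36 infected
Step 11: +1 new -> 37 infected
Step 12: +0 new -> 37 infected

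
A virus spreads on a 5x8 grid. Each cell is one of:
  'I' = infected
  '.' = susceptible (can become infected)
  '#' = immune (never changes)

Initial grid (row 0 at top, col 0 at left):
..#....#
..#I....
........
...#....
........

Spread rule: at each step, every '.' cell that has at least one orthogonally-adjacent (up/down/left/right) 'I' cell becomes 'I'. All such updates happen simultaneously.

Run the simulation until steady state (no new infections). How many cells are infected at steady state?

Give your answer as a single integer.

Step 0 (initial): 1 infected
Step 1: +3 new -> 4 infected
Step 2: +4 new -> 8 infected
Step 3: +6 new -> 14 infected
Step 4: +9 new -> 23 infected
Step 5: +8 new -> 31 infected
Step 6: +4 new -> 35 infected
Step 7: +1 new -> 36 infected
Step 8: +0 new -> 36 infected

Answer: 36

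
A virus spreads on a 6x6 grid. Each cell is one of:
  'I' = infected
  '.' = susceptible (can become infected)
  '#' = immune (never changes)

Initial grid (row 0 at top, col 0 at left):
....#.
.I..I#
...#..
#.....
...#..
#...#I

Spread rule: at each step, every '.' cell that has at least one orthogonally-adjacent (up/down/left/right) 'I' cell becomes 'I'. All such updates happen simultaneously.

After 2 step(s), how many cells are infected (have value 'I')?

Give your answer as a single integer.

Answer: 20

Derivation:
Step 0 (initial): 3 infected
Step 1: +7 new -> 10 infected
Step 2: +10 new -> 20 infected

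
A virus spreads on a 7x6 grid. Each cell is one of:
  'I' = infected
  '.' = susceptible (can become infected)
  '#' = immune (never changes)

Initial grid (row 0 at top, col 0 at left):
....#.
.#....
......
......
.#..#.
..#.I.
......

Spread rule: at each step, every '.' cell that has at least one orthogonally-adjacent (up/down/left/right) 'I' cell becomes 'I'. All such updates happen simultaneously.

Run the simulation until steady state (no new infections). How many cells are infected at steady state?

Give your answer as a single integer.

Step 0 (initial): 1 infected
Step 1: +3 new -> 4 infected
Step 2: +4 new -> 8 infected
Step 3: +4 new -> 12 infected
Step 4: +5 new -> 17 infected
Step 5: +7 new -> 24 infected
Step 6: +7 new -> 31 infected
Step 7: +3 new -> 34 infected
Step 8: +2 new -> 36 infected
Step 9: +1 new -> 37 infected
Step 10: +0 new -> 37 infected

Answer: 37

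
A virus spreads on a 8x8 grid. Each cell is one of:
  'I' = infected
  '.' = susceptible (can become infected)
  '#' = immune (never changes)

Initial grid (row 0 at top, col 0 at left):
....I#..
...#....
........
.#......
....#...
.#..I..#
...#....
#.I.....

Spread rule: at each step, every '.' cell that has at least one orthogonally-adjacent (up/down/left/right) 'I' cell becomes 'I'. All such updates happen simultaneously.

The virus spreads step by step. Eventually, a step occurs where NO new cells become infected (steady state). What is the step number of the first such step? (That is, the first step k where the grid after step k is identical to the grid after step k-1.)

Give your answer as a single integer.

Answer: 7

Derivation:
Step 0 (initial): 3 infected
Step 1: +8 new -> 11 infected
Step 2: +10 new -> 21 infected
Step 3: +13 new -> 34 infected
Step 4: +13 new -> 47 infected
Step 5: +7 new -> 54 infected
Step 6: +2 new -> 56 infected
Step 7: +0 new -> 56 infected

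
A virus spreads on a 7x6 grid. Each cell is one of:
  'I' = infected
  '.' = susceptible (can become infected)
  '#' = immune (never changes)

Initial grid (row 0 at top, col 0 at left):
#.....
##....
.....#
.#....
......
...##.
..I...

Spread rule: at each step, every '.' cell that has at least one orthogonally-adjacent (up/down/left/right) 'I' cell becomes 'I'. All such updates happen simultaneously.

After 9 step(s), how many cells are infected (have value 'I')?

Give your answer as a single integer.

Answer: 35

Derivation:
Step 0 (initial): 1 infected
Step 1: +3 new -> 4 infected
Step 2: +4 new -> 8 infected
Step 3: +5 new -> 13 infected
Step 4: +5 new -> 18 infected
Step 5: +6 new -> 24 infected
Step 6: +5 new -> 29 infected
Step 7: +3 new -> 32 infected
Step 8: +2 new -> 34 infected
Step 9: +1 new -> 35 infected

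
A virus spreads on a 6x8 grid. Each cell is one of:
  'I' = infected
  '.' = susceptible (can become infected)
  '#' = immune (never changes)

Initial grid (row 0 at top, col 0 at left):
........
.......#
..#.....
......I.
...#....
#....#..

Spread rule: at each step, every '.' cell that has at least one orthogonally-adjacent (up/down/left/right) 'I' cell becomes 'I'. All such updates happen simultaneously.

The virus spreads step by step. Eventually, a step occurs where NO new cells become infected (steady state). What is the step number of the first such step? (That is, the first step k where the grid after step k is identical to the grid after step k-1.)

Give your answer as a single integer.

Answer: 10

Derivation:
Step 0 (initial): 1 infected
Step 1: +4 new -> 5 infected
Step 2: +7 new -> 12 infected
Step 3: +6 new -> 18 infected
Step 4: +6 new -> 24 infected
Step 5: +5 new -> 29 infected
Step 6: +6 new -> 35 infected
Step 7: +5 new -> 40 infected
Step 8: +2 new -> 42 infected
Step 9: +1 new -> 43 infected
Step 10: +0 new -> 43 infected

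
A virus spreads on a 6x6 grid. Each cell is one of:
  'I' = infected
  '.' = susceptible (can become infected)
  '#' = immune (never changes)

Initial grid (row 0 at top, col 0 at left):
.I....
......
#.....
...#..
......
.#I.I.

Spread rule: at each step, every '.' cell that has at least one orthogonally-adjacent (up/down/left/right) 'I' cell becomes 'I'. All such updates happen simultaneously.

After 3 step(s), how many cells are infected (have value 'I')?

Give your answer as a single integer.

Answer: 26

Derivation:
Step 0 (initial): 3 infected
Step 1: +7 new -> 10 infected
Step 2: +9 new -> 19 infected
Step 3: +7 new -> 26 infected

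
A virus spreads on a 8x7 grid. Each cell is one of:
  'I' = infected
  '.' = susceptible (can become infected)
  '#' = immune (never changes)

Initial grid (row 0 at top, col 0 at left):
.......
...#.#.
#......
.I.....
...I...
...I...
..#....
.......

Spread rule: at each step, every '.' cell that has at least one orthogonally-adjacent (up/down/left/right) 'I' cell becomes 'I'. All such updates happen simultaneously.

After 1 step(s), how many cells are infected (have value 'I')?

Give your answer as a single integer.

Step 0 (initial): 3 infected
Step 1: +10 new -> 13 infected

Answer: 13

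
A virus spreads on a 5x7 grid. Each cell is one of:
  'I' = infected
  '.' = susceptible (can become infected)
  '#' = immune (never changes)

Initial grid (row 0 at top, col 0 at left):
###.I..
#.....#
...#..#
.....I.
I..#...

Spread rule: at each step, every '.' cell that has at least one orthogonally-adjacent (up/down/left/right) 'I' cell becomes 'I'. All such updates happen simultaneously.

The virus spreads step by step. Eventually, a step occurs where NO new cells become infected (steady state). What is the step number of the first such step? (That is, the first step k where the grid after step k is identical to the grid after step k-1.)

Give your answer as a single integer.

Step 0 (initial): 3 infected
Step 1: +9 new -> 12 infected
Step 2: +10 new -> 22 infected
Step 3: +3 new -> 25 infected
Step 4: +2 new -> 27 infected
Step 5: +0 new -> 27 infected

Answer: 5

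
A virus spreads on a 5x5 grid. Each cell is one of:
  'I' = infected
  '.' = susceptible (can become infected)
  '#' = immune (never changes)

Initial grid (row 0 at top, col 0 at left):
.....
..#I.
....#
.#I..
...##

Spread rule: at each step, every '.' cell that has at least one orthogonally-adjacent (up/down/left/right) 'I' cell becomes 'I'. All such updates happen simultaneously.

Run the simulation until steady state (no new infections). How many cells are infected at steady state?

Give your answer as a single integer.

Step 0 (initial): 2 infected
Step 1: +6 new -> 8 infected
Step 2: +5 new -> 13 infected
Step 3: +4 new -> 17 infected
Step 4: +3 new -> 20 infected
Step 5: +0 new -> 20 infected

Answer: 20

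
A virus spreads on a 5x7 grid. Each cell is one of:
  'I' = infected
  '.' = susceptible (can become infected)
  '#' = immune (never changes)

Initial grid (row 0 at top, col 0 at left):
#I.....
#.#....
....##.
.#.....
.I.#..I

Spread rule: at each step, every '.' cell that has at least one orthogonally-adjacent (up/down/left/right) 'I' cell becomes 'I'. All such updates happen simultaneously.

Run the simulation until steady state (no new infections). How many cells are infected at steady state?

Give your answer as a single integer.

Step 0 (initial): 3 infected
Step 1: +6 new -> 9 infected
Step 2: +7 new -> 16 infected
Step 3: +7 new -> 23 infected
Step 4: +5 new -> 28 infected
Step 5: +0 new -> 28 infected

Answer: 28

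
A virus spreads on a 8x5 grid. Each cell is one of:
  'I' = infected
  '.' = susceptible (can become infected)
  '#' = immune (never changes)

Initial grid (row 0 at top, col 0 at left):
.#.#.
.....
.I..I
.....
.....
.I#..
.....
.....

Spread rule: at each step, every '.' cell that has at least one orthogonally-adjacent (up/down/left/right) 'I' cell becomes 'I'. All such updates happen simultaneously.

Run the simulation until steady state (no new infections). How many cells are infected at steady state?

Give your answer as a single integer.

Step 0 (initial): 3 infected
Step 1: +10 new -> 13 infected
Step 2: +13 new -> 26 infected
Step 3: +7 new -> 33 infected
Step 4: +3 new -> 36 infected
Step 5: +1 new -> 37 infected
Step 6: +0 new -> 37 infected

Answer: 37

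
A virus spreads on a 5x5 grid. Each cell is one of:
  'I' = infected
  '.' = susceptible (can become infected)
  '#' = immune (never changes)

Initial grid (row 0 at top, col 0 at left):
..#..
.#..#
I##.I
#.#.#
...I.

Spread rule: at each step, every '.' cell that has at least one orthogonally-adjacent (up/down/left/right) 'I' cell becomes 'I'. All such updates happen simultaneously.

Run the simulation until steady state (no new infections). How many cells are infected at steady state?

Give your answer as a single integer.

Step 0 (initial): 3 infected
Step 1: +5 new -> 8 infected
Step 2: +3 new -> 11 infected
Step 3: +5 new -> 16 infected
Step 4: +1 new -> 17 infected
Step 5: +0 new -> 17 infected

Answer: 17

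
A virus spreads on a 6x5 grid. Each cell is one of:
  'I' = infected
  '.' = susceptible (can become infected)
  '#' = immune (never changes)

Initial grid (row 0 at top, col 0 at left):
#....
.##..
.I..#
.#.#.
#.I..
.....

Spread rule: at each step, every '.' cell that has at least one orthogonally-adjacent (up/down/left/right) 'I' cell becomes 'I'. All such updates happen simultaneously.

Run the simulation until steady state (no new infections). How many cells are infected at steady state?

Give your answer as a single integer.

Answer: 23

Derivation:
Step 0 (initial): 2 infected
Step 1: +6 new -> 8 infected
Step 2: +6 new -> 14 infected
Step 3: +4 new -> 18 infected
Step 4: +2 new -> 20 infected
Step 5: +2 new -> 22 infected
Step 6: +1 new -> 23 infected
Step 7: +0 new -> 23 infected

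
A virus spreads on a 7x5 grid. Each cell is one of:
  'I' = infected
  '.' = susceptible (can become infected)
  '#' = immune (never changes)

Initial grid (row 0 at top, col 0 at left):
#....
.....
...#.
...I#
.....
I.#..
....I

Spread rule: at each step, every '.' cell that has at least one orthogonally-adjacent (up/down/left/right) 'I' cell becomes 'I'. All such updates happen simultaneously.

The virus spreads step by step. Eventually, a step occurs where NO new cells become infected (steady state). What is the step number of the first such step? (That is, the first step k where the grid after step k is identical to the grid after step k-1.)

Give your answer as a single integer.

Step 0 (initial): 3 infected
Step 1: +7 new -> 10 infected
Step 2: +9 new -> 19 infected
Step 3: +3 new -> 22 infected
Step 4: +4 new -> 26 infected
Step 5: +3 new -> 29 infected
Step 6: +2 new -> 31 infected
Step 7: +0 new -> 31 infected

Answer: 7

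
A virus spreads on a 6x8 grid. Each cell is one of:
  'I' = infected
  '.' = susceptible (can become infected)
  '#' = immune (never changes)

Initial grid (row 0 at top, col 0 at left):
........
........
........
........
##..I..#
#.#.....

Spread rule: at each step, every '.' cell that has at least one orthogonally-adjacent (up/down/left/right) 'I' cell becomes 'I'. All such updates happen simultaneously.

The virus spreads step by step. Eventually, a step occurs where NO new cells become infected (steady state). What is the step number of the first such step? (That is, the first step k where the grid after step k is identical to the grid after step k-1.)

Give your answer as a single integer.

Answer: 9

Derivation:
Step 0 (initial): 1 infected
Step 1: +4 new -> 5 infected
Step 2: +7 new -> 12 infected
Step 3: +6 new -> 18 infected
Step 4: +8 new -> 26 infected
Step 5: +7 new -> 33 infected
Step 6: +5 new -> 38 infected
Step 7: +3 new -> 41 infected
Step 8: +1 new -> 42 infected
Step 9: +0 new -> 42 infected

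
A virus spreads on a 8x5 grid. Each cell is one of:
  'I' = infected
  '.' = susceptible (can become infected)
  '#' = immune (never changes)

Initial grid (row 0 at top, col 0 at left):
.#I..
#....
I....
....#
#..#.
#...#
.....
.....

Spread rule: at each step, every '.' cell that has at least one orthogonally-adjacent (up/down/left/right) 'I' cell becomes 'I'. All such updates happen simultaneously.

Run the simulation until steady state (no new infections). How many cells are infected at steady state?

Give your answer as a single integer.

Answer: 31

Derivation:
Step 0 (initial): 2 infected
Step 1: +4 new -> 6 infected
Step 2: +5 new -> 11 infected
Step 3: +4 new -> 15 infected
Step 4: +4 new -> 19 infected
Step 5: +2 new -> 21 infected
Step 6: +4 new -> 25 infected
Step 7: +3 new -> 28 infected
Step 8: +2 new -> 30 infected
Step 9: +1 new -> 31 infected
Step 10: +0 new -> 31 infected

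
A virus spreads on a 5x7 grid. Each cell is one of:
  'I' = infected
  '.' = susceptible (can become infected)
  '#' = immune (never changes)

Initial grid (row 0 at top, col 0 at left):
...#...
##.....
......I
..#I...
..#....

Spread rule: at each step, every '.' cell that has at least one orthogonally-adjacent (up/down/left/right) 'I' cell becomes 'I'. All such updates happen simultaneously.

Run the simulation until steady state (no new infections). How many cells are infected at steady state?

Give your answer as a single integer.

Step 0 (initial): 2 infected
Step 1: +6 new -> 8 infected
Step 2: +8 new -> 16 infected
Step 3: +5 new -> 21 infected
Step 4: +4 new -> 25 infected
Step 5: +3 new -> 28 infected
Step 6: +2 new -> 30 infected
Step 7: +0 new -> 30 infected

Answer: 30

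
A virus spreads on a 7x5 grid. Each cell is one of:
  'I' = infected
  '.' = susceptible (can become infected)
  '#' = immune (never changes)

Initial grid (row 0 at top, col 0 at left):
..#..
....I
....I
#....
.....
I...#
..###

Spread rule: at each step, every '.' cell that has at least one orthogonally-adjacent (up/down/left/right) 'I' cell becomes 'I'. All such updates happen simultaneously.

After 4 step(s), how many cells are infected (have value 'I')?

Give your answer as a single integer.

Step 0 (initial): 3 infected
Step 1: +7 new -> 10 infected
Step 2: +8 new -> 18 infected
Step 3: +7 new -> 25 infected
Step 4: +3 new -> 28 infected

Answer: 28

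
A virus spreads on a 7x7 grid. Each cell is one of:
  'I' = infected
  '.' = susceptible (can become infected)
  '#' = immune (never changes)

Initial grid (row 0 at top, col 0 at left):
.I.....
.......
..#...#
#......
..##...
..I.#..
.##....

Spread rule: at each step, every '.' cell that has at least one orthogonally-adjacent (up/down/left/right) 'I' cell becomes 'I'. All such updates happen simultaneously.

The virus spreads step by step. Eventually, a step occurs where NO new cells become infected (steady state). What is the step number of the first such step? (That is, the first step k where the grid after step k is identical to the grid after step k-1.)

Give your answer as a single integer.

Step 0 (initial): 2 infected
Step 1: +5 new -> 7 infected
Step 2: +7 new -> 14 infected
Step 3: +7 new -> 21 infected
Step 4: +5 new -> 26 infected
Step 5: +6 new -> 32 infected
Step 6: +5 new -> 37 infected
Step 7: +3 new -> 40 infected
Step 8: +1 new -> 41 infected
Step 9: +0 new -> 41 infected

Answer: 9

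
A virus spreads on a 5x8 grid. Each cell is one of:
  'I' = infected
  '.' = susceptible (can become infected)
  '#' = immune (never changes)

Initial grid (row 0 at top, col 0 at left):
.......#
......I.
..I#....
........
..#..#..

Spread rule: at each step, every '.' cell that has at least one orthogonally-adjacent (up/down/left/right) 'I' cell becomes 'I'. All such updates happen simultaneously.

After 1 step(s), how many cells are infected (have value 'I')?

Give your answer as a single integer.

Step 0 (initial): 2 infected
Step 1: +7 new -> 9 infected

Answer: 9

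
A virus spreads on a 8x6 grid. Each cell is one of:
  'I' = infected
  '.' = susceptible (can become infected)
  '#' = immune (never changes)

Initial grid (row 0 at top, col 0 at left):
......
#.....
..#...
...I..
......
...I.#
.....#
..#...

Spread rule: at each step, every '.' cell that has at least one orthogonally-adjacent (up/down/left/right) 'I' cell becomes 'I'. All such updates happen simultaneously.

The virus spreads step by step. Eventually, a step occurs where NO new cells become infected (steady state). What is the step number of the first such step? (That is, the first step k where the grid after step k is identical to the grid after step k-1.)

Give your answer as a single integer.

Answer: 7

Derivation:
Step 0 (initial): 2 infected
Step 1: +7 new -> 9 infected
Step 2: +10 new -> 19 infected
Step 3: +11 new -> 30 infected
Step 4: +9 new -> 39 infected
Step 5: +3 new -> 42 infected
Step 6: +1 new -> 43 infected
Step 7: +0 new -> 43 infected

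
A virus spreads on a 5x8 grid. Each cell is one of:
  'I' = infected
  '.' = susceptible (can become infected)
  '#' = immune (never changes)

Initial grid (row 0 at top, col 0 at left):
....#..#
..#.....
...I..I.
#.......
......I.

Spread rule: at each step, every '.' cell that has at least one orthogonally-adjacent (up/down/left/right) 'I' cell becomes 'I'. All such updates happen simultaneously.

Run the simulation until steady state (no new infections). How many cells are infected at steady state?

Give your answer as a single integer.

Answer: 36

Derivation:
Step 0 (initial): 3 infected
Step 1: +10 new -> 13 infected
Step 2: +12 new -> 25 infected
Step 3: +6 new -> 31 infected
Step 4: +3 new -> 34 infected
Step 5: +2 new -> 36 infected
Step 6: +0 new -> 36 infected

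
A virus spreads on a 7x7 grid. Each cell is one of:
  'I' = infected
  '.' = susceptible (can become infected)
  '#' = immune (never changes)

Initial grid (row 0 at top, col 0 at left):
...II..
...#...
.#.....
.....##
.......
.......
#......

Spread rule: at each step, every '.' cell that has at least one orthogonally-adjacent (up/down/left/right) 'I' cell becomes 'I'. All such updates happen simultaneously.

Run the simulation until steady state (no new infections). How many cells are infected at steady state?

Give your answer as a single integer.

Answer: 44

Derivation:
Step 0 (initial): 2 infected
Step 1: +3 new -> 5 infected
Step 2: +5 new -> 10 infected
Step 3: +7 new -> 17 infected
Step 4: +5 new -> 22 infected
Step 5: +6 new -> 28 infected
Step 6: +7 new -> 35 infected
Step 7: +6 new -> 41 infected
Step 8: +3 new -> 44 infected
Step 9: +0 new -> 44 infected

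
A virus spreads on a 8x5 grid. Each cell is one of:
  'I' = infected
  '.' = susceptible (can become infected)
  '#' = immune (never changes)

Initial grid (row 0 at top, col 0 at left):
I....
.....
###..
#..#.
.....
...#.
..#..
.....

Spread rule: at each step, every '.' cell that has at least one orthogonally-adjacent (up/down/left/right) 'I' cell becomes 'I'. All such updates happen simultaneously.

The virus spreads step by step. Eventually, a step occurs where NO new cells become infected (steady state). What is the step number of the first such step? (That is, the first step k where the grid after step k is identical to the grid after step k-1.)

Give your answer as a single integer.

Answer: 16

Derivation:
Step 0 (initial): 1 infected
Step 1: +2 new -> 3 infected
Step 2: +2 new -> 5 infected
Step 3: +2 new -> 7 infected
Step 4: +2 new -> 9 infected
Step 5: +2 new -> 11 infected
Step 6: +1 new -> 12 infected
Step 7: +1 new -> 13 infected
Step 8: +1 new -> 14 infected
Step 9: +2 new -> 16 infected
Step 10: +2 new -> 18 infected
Step 11: +5 new -> 23 infected
Step 12: +4 new -> 27 infected
Step 13: +3 new -> 30 infected
Step 14: +2 new -> 32 infected
Step 15: +1 new -> 33 infected
Step 16: +0 new -> 33 infected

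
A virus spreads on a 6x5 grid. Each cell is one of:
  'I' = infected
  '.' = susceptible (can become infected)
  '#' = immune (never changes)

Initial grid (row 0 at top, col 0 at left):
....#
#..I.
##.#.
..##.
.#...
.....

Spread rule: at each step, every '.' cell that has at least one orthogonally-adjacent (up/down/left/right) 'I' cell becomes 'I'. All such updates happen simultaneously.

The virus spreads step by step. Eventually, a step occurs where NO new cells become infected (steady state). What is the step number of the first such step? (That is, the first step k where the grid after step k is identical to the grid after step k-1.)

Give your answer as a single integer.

Step 0 (initial): 1 infected
Step 1: +3 new -> 4 infected
Step 2: +4 new -> 8 infected
Step 3: +2 new -> 10 infected
Step 4: +2 new -> 12 infected
Step 5: +2 new -> 14 infected
Step 6: +2 new -> 16 infected
Step 7: +1 new -> 17 infected
Step 8: +1 new -> 18 infected
Step 9: +1 new -> 19 infected
Step 10: +1 new -> 20 infected
Step 11: +1 new -> 21 infected
Step 12: +1 new -> 22 infected
Step 13: +0 new -> 22 infected

Answer: 13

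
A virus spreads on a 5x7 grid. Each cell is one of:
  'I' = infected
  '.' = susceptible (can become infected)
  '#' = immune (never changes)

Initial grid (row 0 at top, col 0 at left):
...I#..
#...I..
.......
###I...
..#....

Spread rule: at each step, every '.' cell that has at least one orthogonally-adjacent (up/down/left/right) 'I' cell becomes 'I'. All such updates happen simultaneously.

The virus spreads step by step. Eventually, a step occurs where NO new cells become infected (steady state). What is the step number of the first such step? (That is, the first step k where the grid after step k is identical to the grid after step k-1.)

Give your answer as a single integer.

Step 0 (initial): 3 infected
Step 1: +7 new -> 10 infected
Step 2: +8 new -> 18 infected
Step 3: +7 new -> 25 infected
Step 4: +2 new -> 27 infected
Step 5: +0 new -> 27 infected

Answer: 5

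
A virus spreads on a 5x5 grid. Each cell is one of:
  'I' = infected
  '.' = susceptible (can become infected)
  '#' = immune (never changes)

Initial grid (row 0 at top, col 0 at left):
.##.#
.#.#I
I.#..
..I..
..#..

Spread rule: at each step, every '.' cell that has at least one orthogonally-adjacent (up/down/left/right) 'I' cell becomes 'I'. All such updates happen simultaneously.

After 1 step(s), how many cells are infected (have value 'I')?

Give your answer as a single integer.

Step 0 (initial): 3 infected
Step 1: +6 new -> 9 infected

Answer: 9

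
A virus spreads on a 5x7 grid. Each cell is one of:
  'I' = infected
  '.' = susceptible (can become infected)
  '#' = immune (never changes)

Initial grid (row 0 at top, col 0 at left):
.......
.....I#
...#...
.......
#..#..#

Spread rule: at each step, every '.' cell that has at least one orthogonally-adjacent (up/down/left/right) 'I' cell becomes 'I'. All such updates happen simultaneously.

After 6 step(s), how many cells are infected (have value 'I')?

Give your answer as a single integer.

Step 0 (initial): 1 infected
Step 1: +3 new -> 4 infected
Step 2: +6 new -> 10 infected
Step 3: +5 new -> 15 infected
Step 4: +5 new -> 20 infected
Step 5: +4 new -> 24 infected
Step 6: +4 new -> 28 infected

Answer: 28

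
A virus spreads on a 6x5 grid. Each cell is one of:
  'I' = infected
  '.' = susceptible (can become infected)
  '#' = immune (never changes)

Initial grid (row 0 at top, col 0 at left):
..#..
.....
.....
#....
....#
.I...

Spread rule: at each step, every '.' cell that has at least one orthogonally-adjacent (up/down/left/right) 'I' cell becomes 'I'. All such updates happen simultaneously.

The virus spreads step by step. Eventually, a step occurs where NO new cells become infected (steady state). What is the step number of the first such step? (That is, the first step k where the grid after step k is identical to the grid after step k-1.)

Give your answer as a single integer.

Step 0 (initial): 1 infected
Step 1: +3 new -> 4 infected
Step 2: +4 new -> 8 infected
Step 3: +4 new -> 12 infected
Step 4: +4 new -> 16 infected
Step 5: +5 new -> 21 infected
Step 6: +3 new -> 24 infected
Step 7: +2 new -> 26 infected
Step 8: +1 new -> 27 infected
Step 9: +0 new -> 27 infected

Answer: 9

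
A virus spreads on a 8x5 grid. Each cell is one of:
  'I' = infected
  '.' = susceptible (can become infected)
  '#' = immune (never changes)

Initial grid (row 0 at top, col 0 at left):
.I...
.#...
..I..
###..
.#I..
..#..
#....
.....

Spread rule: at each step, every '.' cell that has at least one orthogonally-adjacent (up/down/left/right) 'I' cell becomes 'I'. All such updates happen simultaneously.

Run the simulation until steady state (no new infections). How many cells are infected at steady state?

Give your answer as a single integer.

Step 0 (initial): 3 infected
Step 1: +6 new -> 9 infected
Step 2: +8 new -> 17 infected
Step 3: +5 new -> 22 infected
Step 4: +3 new -> 25 infected
Step 5: +3 new -> 28 infected
Step 6: +2 new -> 30 infected
Step 7: +2 new -> 32 infected
Step 8: +1 new -> 33 infected
Step 9: +0 new -> 33 infected

Answer: 33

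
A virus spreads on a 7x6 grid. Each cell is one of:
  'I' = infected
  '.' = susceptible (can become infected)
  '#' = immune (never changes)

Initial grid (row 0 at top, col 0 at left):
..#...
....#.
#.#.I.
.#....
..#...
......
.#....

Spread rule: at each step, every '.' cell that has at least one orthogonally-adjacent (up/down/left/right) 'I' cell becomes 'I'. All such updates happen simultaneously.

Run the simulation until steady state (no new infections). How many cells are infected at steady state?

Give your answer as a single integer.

Answer: 35

Derivation:
Step 0 (initial): 1 infected
Step 1: +3 new -> 4 infected
Step 2: +5 new -> 9 infected
Step 3: +7 new -> 16 infected
Step 4: +5 new -> 21 infected
Step 5: +6 new -> 27 infected
Step 6: +3 new -> 30 infected
Step 7: +2 new -> 32 infected
Step 8: +2 new -> 34 infected
Step 9: +1 new -> 35 infected
Step 10: +0 new -> 35 infected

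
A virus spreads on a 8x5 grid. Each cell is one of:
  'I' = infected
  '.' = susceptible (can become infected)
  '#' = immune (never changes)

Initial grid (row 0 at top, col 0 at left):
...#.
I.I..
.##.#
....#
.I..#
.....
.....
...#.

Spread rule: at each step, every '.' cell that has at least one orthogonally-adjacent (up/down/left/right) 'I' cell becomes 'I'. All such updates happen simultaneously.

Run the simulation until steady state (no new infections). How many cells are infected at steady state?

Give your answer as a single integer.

Answer: 33

Derivation:
Step 0 (initial): 3 infected
Step 1: +9 new -> 12 infected
Step 2: +9 new -> 21 infected
Step 3: +6 new -> 27 infected
Step 4: +4 new -> 31 infected
Step 5: +1 new -> 32 infected
Step 6: +1 new -> 33 infected
Step 7: +0 new -> 33 infected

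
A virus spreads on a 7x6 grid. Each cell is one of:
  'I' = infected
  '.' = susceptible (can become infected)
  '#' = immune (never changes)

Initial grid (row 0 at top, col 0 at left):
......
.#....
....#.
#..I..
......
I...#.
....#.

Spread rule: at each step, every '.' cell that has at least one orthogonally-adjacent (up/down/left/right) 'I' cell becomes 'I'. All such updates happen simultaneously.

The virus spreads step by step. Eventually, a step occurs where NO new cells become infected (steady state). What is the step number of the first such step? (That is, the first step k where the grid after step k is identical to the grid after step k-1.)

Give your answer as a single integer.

Step 0 (initial): 2 infected
Step 1: +7 new -> 9 infected
Step 2: +10 new -> 19 infected
Step 3: +8 new -> 27 infected
Step 4: +5 new -> 32 infected
Step 5: +4 new -> 36 infected
Step 6: +1 new -> 37 infected
Step 7: +0 new -> 37 infected

Answer: 7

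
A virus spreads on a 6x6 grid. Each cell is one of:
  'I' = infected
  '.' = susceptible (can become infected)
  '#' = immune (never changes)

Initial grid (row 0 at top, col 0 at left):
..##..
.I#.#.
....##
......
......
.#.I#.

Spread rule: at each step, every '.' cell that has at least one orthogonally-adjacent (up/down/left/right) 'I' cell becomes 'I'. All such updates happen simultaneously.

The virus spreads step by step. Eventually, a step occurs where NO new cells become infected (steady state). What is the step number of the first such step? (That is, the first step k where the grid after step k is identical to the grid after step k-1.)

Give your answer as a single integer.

Step 0 (initial): 2 infected
Step 1: +5 new -> 7 infected
Step 2: +7 new -> 14 infected
Step 3: +6 new -> 20 infected
Step 4: +4 new -> 24 infected
Step 5: +1 new -> 25 infected
Step 6: +0 new -> 25 infected

Answer: 6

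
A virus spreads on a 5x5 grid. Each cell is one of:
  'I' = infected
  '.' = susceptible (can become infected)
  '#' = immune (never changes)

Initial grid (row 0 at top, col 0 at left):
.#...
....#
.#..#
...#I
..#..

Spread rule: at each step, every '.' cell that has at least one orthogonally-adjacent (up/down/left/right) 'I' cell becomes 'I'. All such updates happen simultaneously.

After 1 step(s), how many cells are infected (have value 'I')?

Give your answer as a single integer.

Step 0 (initial): 1 infected
Step 1: +1 new -> 2 infected

Answer: 2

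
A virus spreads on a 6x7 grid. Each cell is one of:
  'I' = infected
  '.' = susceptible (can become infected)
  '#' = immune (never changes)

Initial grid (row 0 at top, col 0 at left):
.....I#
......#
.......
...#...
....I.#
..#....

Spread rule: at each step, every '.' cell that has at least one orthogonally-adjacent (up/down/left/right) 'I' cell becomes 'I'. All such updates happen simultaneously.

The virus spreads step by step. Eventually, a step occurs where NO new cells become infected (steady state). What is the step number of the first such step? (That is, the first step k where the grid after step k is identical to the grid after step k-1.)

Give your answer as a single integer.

Step 0 (initial): 2 infected
Step 1: +6 new -> 8 infected
Step 2: +8 new -> 16 infected
Step 3: +8 new -> 24 infected
Step 4: +6 new -> 30 infected
Step 5: +5 new -> 35 infected
Step 6: +2 new -> 37 infected
Step 7: +0 new -> 37 infected

Answer: 7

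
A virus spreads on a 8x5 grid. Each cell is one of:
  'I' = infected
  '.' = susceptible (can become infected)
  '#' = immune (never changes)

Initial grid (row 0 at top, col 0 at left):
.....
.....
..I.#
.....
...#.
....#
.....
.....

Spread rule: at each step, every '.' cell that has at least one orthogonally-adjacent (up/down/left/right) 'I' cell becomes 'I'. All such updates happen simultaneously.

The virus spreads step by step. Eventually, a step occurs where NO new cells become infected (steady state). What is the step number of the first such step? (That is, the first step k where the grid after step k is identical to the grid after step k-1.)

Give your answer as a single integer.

Step 0 (initial): 1 infected
Step 1: +4 new -> 5 infected
Step 2: +7 new -> 12 infected
Step 3: +8 new -> 20 infected
Step 4: +7 new -> 27 infected
Step 5: +4 new -> 31 infected
Step 6: +4 new -> 35 infected
Step 7: +2 new -> 37 infected
Step 8: +0 new -> 37 infected

Answer: 8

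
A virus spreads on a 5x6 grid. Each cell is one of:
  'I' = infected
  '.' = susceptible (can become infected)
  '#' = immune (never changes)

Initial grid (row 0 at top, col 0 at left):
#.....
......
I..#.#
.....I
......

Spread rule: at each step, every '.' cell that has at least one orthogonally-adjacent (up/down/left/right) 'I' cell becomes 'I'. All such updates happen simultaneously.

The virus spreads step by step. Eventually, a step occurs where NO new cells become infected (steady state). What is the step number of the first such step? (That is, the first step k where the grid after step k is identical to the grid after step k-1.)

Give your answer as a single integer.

Step 0 (initial): 2 infected
Step 1: +5 new -> 7 infected
Step 2: +7 new -> 14 infected
Step 3: +6 new -> 20 infected
Step 4: +5 new -> 25 infected
Step 5: +2 new -> 27 infected
Step 6: +0 new -> 27 infected

Answer: 6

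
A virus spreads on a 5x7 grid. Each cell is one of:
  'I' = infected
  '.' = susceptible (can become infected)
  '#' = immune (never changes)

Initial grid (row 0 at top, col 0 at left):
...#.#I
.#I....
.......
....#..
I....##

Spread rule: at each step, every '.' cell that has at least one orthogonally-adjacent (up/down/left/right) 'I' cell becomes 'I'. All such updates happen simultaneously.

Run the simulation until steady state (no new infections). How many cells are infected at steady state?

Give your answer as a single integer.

Step 0 (initial): 3 infected
Step 1: +6 new -> 9 infected
Step 2: +10 new -> 19 infected
Step 3: +8 new -> 27 infected
Step 4: +2 new -> 29 infected
Step 5: +0 new -> 29 infected

Answer: 29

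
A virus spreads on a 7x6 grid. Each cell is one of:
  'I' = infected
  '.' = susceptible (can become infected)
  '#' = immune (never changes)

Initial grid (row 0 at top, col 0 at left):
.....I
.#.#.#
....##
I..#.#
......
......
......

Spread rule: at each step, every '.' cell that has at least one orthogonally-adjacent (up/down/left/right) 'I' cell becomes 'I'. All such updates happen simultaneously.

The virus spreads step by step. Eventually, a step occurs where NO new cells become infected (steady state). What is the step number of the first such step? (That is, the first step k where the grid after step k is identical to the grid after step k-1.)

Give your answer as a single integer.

Answer: 9

Derivation:
Step 0 (initial): 2 infected
Step 1: +4 new -> 6 infected
Step 2: +7 new -> 13 infected
Step 3: +6 new -> 19 infected
Step 4: +6 new -> 25 infected
Step 5: +3 new -> 28 infected
Step 6: +4 new -> 32 infected
Step 7: +2 new -> 34 infected
Step 8: +1 new -> 35 infected
Step 9: +0 new -> 35 infected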